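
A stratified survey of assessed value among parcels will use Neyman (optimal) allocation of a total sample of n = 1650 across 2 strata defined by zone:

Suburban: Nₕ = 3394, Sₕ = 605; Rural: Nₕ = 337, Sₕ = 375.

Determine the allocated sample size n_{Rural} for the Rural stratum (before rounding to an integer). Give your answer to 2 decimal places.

Neyman allocation: nₕ = n·NₕSₕ / Σⱼ NⱼSⱼ.
Σ NⱼSⱼ = 3394·605 + 337·375 = 2.179745 × 10^6.
n_{Rural} = 1650·337·375 / (2.179745 × 10^6) = 95.66.

95.66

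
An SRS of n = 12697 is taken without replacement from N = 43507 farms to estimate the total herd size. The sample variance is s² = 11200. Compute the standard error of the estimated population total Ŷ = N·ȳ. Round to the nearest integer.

Var(Ŷ) = N²·Var(ȳ) = N²·(1 − n/N)·s²/n.
f = 12697/43507 = 0.29183810; Var(ȳ) = 0.70816190·11200/12697 = 0.62466829.
Var(Ŷ) = 43507² · 0.62466829 = 1.182409 × 10^9.
SE(Ŷ) = √(1.182409 × 10^9) = 34386.

34386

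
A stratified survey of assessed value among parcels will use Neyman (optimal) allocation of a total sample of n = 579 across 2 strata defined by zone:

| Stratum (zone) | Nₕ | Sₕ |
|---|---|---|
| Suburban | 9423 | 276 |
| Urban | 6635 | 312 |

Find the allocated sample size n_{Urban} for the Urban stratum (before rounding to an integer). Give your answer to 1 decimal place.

256.6

Neyman allocation: nₕ = n·NₕSₕ / Σⱼ NⱼSⱼ.
Σ NⱼSⱼ = 9423·276 + 6635·312 = 4.670868 × 10^6.
n_{Urban} = 579·6635·312 / (4.670868 × 10^6) = 256.6.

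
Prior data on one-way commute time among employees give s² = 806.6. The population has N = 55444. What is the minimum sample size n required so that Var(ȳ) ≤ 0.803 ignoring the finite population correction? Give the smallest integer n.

1005

Without fpc, n₀ = s²/D = 806.6/0.803 = 1004.4832.
Rounding up, n = 1005.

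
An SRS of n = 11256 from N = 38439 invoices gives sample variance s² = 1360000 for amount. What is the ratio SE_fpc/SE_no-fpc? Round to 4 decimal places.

f = n/N = 11256/38439 = 0.29282760.
SE_no-fpc = √(s²/n) = 10.992018; SE_fpc = √((1−f)s²/n) = 9.243577.
Ratio = √(1−f) = 0.84093543.

0.8409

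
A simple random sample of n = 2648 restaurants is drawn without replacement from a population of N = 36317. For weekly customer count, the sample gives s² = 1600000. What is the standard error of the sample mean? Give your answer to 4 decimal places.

Under SRS without replacement, Var(ȳ) = (1 − f)·s²/n with f = n/N = 2648/36317 = 0.07291351.
Var(ȳ) = (1 − 0.07291351)·1600000/2648 = 0.92708649·604.22961 = 560.1731.
SE(ȳ) = √(560.1731) = 23.6680.

23.6680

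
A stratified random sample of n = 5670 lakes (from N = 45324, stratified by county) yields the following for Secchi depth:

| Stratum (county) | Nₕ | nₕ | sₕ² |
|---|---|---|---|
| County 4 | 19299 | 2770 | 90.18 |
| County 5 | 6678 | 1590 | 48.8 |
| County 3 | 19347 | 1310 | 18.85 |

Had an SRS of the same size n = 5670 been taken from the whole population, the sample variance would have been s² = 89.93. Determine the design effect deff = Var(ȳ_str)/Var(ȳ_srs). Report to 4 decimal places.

0.5770

Var(ȳ_str) = Σ Wₕ²(1−fₕ)sₕ²/nₕ with Wₕ = Nₕ/45324:
  County 4: (19299/45324)²·(1−2770/19299)·90.18/2770 = 0.0050553984
  County 5: (6678/45324)²·(1−1590/6678)·48.8/1590 = 5.0764458 × 10^-4
  County 3: (19347/45324)²·(1−1310/19347)·18.85/1310 = 0.0024443395
  → Var(ȳ_str) = 0.0080073825.
Var(ȳ_srs) = (1 − 5670/45324)·89.93/5670 = 0.013876512.
deff = 0.0080073825 / 0.013876512 = 0.5770.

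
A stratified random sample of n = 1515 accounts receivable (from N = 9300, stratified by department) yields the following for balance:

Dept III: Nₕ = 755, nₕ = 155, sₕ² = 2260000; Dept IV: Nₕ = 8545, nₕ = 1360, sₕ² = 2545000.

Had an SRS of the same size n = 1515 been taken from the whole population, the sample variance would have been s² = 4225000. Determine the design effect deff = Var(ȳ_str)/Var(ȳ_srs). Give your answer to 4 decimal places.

Var(ȳ_str) = Σ Wₕ²(1−fₕ)sₕ²/nₕ with Wₕ = Nₕ/9300:
  Dept III: (755/9300)²·(1−155/755)·2260000/155 = 76.367583
  Dept IV: (8545/9300)²·(1−1360/8545)·2545000/1360 = 1328.3784
  → Var(ȳ_str) = 1404.746.
Var(ȳ_srs) = (1 − 1515/9300)·4225000/1515 = 2334.4778.
deff = 1404.746 / 2334.4778 = 0.6017.

0.6017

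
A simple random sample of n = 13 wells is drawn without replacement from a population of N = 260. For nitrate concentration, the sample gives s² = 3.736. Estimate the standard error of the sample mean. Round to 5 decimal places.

Under SRS without replacement, Var(ȳ) = (1 − f)·s²/n with f = n/N = 13/260 = 0.05000000.
Var(ȳ) = (1 − 0.05000000)·3.736/13 = 0.95000000·0.28738462 = 0.27301538.
SE(ȳ) = √(0.27301538) = 0.52251.

0.52251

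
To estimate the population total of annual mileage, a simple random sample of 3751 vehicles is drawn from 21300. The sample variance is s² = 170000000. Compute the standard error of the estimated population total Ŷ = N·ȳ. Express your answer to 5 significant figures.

Var(Ŷ) = N²·Var(ȳ) = N²·(1 − n/N)·s²/n.
f = 3751/21300 = 0.17610329; Var(ȳ) = 0.82389671·170000000/3751 = 37340.027.
Var(Ŷ) = 21300² · 37340.027 = 1.6940797 × 10^13.
SE(Ŷ) = √(1.6940797 × 10^13) = 4.1159 × 10^6.

4.1159 × 10^6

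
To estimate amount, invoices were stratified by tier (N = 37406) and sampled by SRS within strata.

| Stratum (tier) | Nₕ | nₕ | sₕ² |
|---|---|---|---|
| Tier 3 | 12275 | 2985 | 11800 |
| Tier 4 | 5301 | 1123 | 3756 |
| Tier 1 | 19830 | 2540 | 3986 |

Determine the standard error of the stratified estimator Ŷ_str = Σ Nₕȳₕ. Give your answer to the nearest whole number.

Var(Ŷ_str) = Σₕ Nₕ²(1 − fₕ)sₕ²/nₕ.
Tier 3: 12275²·(1 − 2985/12275)·11800/2985 = 4.5079064 × 10^8.
Tier 4: 5301²·(1 − 1123/5301)·3756/1123 = 7.4075069 × 10^7.
Tier 1: 19830²·(1 − 2540/19830)·3986/2540 = 5.3804833 × 10^8.
Sum = 1.062914 × 10^9.
SE = √(1.062914 × 10^9) = 32602.

32602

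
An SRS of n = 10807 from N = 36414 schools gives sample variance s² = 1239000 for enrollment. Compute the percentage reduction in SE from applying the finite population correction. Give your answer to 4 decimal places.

16.1419

f = n/N = 10807/36414 = 0.29678146.
SE_no-fpc = √(s²/n) = 10.707377; SE_fpc = √((1−f)s²/n) = 8.9790054.
Ratio = √(1−f) = 0.83858127. Reduction = 100·(1 − 0.83858127) = 16.1419%.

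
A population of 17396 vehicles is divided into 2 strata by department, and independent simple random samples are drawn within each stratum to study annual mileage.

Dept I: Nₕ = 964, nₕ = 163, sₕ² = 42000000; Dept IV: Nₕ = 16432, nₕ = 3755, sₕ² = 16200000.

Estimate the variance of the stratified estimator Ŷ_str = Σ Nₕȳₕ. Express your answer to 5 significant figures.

Var(Ŷ_str) = Σₕ Nₕ²(1 − fₕ)sₕ²/nₕ.
Dept I: 964²·(1 − 163/964)·42000000/163 = 1.989625 × 10^11.
Dept IV: 16432²·(1 − 3755/16432)·16200000/3755 = 8.9869431 × 10^11.
Sum = 1.0976568 × 10^12.

1.0977 × 10^12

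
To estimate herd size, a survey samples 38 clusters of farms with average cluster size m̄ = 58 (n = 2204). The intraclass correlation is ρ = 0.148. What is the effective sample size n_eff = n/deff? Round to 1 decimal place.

233.6

deff = 1 + (58 − 1)·0.148 = 1 + 8.436 = 9.436.
n_eff = 2204 / 9.436 = 233.6.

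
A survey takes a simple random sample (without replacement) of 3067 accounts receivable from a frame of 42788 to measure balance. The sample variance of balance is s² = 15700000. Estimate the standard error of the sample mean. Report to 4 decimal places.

68.9354

Under SRS without replacement, Var(ȳ) = (1 − f)·s²/n with f = n/N = 3067/42788 = 0.07167898.
Var(ȳ) = (1 − 0.07167898)·15700000/3067 = 0.92832102·5119.0088 = 4752.0835.
SE(ȳ) = √(4752.0835) = 68.9354.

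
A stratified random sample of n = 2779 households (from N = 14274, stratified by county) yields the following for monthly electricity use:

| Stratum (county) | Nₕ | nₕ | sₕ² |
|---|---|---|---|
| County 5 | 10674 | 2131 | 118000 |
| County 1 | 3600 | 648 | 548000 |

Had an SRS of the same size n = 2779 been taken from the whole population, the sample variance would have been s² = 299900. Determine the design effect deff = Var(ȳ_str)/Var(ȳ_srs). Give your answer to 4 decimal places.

0.7927

Var(ȳ_str) = Σ Wₕ²(1−fₕ)sₕ²/nₕ with Wₕ = Nₕ/14274:
  County 5: (10674/14274)²·(1−2131/10674)·118000/2131 = 24.782481
  County 1: (3600/14274)²·(1−648/3600)·548000/648 = 44.10959
  → Var(ȳ_str) = 68.892071.
Var(ȳ_srs) = (1 − 2779/14274)·299900/2779 = 86.906288.
deff = 68.892071 / 86.906288 = 0.7927.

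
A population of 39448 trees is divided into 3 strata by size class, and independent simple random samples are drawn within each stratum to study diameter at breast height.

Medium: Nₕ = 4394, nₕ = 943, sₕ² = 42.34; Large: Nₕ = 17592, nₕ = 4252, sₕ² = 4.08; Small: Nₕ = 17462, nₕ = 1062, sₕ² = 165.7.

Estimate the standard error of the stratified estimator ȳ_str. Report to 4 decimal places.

Var(ȳ_str) = Σₕ Wₕ²(1 − fₕ)sₕ²/nₕ with Wₕ = Nₕ/N, N = 39448.
Medium: Wₕ = 0.11138714; term = 0.11138714²·(1 − 0.21461083)·42.34/943 = 4.3751626 × 10^-4.
Large: Wₕ = 0.44595417; term = 0.44595417²·(1 − 0.24170077)·4.08/4252 = 1.4470648 × 10^-4.
Small: Wₕ = 0.44265869; term = 0.44265869²·(1 − 0.06081778)·165.7/1062 = 0.028713481.
Sum = 0.029295704.
SE = √(0.029295704) = 0.1712.

0.1712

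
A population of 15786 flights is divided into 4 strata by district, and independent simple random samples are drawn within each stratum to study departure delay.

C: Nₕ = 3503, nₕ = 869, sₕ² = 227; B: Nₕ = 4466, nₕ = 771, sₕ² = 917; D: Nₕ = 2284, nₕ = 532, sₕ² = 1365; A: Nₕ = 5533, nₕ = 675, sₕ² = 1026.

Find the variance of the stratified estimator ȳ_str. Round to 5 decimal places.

0.29358

Var(ȳ_str) = Σₕ Wₕ²(1 − fₕ)sₕ²/nₕ with Wₕ = Nₕ/N, N = 15786.
C: Wₕ = 0.22190549; term = 0.22190549²·(1 − 0.24807308)·227/869 = 0.0096720335.
B: Wₕ = 0.28290891; term = 0.28290891²·(1 − 0.17263771)·917/771 = 0.078759676.
D: Wₕ = 0.14468516; term = 0.14468516²·(1 − 0.23292469)·1365/532 = 0.04120093.
A: Wₕ = 0.35050044; term = 0.35050044²·(1 − 0.12199530)·1026/675 = 0.16395232.
Sum = 0.29358496.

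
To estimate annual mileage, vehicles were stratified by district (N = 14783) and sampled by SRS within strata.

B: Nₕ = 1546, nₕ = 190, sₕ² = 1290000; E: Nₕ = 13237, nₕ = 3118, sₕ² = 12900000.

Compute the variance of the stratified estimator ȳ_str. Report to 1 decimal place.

Var(ȳ_str) = Σₕ Wₕ²(1 − fₕ)sₕ²/nₕ with Wₕ = Nₕ/N, N = 14783.
B: Wₕ = 0.10457958; term = 0.10457958²·(1 − 0.12289780)·1290000/190 = 65.129859.
E: Wₕ = 0.89542042; term = 0.89542042²·(1 − 0.23555186)·12900000/3118 = 2535.8036.
Sum = 2600.9335.

2600.9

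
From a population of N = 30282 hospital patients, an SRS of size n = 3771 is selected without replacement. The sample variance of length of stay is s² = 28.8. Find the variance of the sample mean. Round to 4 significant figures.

Under SRS without replacement, Var(ȳ) = (1 − f)·s²/n with f = n/N = 3771/30282 = 0.12452942.
Var(ȳ) = (1 − 0.12452942)·28.8/3771 = 0.87547058·0.0076372315 = 0.0066861715.

0.006686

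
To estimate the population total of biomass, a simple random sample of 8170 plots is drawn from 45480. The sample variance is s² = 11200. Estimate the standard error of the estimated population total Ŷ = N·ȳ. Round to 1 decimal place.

Var(Ŷ) = N²·Var(ȳ) = N²·(1 − n/N)·s²/n.
f = 8170/45480 = 0.17963940; Var(ȳ) = 0.82036060·11200/8170 = 1.1246069.
Var(Ŷ) = 45480² · 1.1246069 = 2.3261711 × 10^9.
SE(Ŷ) = √(2.3261711 × 10^9) = 48230.4.

48230.4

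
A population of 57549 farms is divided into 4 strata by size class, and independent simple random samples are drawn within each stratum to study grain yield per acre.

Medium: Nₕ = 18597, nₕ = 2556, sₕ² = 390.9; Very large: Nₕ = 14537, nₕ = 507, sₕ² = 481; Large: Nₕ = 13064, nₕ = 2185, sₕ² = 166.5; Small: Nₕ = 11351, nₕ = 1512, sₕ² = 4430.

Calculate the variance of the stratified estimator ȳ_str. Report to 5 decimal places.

0.17427

Var(ȳ_str) = Σₕ Wₕ²(1 − fₕ)sₕ²/nₕ with Wₕ = Nₕ/N, N = 57549.
Medium: Wₕ = 0.32315071; term = 0.32315071²·(1 − 0.13744152)·390.9/2556 = 0.01377538.
Very large: Wₕ = 0.25260213; term = 0.25260213²·(1 − 0.03487652)·481/507 = 0.058424367.
Large: Wₕ = 0.22700655; term = 0.22700655²·(1 − 0.16725352)·166.5/2185 = 0.0032700349.
Small: Wₕ = 0.19724061; term = 0.19724061²·(1 − 0.13320412)·4430/1512 = 0.098801026.
Sum = 0.17427081.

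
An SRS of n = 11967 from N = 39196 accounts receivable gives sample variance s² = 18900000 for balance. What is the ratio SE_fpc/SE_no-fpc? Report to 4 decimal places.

0.8335

f = n/N = 11967/39196 = 0.30531177.
SE_no-fpc = √(s²/n) = 39.740951; SE_fpc = √((1−f)s²/n) = 33.123272.
Ratio = √(1−f) = 0.83347959.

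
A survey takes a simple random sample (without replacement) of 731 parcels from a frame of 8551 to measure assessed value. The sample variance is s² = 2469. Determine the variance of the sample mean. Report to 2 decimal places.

Under SRS without replacement, Var(ȳ) = (1 − f)·s²/n with f = n/N = 731/8551 = 0.08548708.
Var(ȳ) = (1 − 0.08548708)·2469/731 = 0.91451292·3.377565 = 3.0888268.

3.09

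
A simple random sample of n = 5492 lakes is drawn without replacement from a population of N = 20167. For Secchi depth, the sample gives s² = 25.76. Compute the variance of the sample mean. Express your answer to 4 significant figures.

0.003413

Under SRS without replacement, Var(ȳ) = (1 − f)·s²/n with f = n/N = 5492/20167 = 0.27232608.
Var(ȳ) = (1 − 0.27232608)·25.76/5492 = 0.72767392·0.0046904588 = 0.0034131246.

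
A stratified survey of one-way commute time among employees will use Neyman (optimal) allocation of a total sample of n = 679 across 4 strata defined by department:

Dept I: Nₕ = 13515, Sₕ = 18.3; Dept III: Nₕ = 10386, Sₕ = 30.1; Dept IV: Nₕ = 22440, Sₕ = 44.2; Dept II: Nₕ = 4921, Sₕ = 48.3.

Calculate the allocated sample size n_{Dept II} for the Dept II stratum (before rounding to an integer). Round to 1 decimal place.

Neyman allocation: nₕ = n·NₕSₕ / Σⱼ NⱼSⱼ.
Σ NⱼSⱼ = 13515·18.3 + 10386·30.1 + 22440·44.2 + 4921·48.3 = 1.7894754 × 10^6.
n_{Dept II} = 679·4921·48.3 / (1.7894754 × 10^6) = 90.2.

90.2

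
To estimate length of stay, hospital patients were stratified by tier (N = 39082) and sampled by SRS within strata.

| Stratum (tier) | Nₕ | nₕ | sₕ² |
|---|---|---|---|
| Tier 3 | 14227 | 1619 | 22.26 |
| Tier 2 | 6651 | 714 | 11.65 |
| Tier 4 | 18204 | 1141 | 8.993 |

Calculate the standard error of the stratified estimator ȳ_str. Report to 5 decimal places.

0.06033

Var(ȳ_str) = Σₕ Wₕ²(1 − fₕ)sₕ²/nₕ with Wₕ = Nₕ/N, N = 39082.
Tier 3: Wₕ = 0.36402948; term = 0.36402948²·(1 − 0.11379771)·22.26/1619 = 0.0016146719.
Tier 2: Wₕ = 0.17018065; term = 0.17018065²·(1 − 0.10735228)·11.65/714 = 4.2182095 × 10^-4.
Tier 4: Wₕ = 0.46578988; term = 0.46578988²·(1 − 0.06267853)·8.993/1141 = 0.0016028305.
Sum = 0.0036393234.
SE = √(0.0036393234) = 0.06033.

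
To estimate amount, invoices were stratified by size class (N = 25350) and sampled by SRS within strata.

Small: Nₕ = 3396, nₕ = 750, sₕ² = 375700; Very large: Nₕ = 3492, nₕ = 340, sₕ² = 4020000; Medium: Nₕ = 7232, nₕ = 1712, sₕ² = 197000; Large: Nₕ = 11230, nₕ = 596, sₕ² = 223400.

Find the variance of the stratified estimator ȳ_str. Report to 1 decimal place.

286.3

Var(ȳ_str) = Σₕ Wₕ²(1 − fₕ)sₕ²/nₕ with Wₕ = Nₕ/N, N = 25350.
Small: Wₕ = 0.13396450; term = 0.13396450²·(1 − 0.22084806)·375700/750 = 7.0045707.
Very large: Wₕ = 0.13775148; term = 0.13775148²·(1 − 0.09736541)·4020000/340 = 202.51241.
Medium: Wₕ = 0.28528600; term = 0.28528600²·(1 − 0.23672566)·197000/1712 = 7.1483208.
Large: Wₕ = 0.44299803; term = 0.44299803²·(1 − 0.05307213)·223400/596 = 69.655818.
Sum = 286.32112.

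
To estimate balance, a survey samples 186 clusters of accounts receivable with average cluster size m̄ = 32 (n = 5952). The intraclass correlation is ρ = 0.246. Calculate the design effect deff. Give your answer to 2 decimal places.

8.63

deff = 1 + (32 − 1)·0.246 = 1 + 7.626 = 8.626.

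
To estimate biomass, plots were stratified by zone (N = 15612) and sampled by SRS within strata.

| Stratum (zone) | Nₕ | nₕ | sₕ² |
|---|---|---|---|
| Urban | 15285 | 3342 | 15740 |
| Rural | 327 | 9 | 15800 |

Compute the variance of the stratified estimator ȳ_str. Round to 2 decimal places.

Var(ȳ_str) = Σₕ Wₕ²(1 − fₕ)sₕ²/nₕ with Wₕ = Nₕ/N, N = 15612.
Urban: Wₕ = 0.97905457; term = 0.97905457²·(1 − 0.21864573)·15740/3342 = 3.5274436.
Rural: Wₕ = 0.02094543; term = 0.02094543²·(1 − 0.02752294)·15800/9 = 0.7489837.
Sum = 4.2764273.

4.28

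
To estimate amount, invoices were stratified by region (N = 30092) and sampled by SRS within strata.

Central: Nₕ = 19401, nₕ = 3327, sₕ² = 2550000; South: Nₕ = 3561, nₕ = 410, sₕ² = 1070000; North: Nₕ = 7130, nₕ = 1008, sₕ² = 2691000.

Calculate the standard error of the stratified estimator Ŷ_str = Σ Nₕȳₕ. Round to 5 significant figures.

620350

Var(Ŷ_str) = Σₕ Nₕ²(1 − fₕ)sₕ²/nₕ.
Central: 19401²·(1 − 3327/19401)·2550000/3327 = 2.3902067 × 10^11.
South: 3561²·(1 − 410/3561)·1070000/410 = 2.9283319 × 10^10.
North: 7130²·(1 − 1008/7130)·2691000/1008 = 1.1652954 × 10^11.
Sum = 3.8483353 × 10^11.
SE = √(3.8483353 × 10^11) = 620350.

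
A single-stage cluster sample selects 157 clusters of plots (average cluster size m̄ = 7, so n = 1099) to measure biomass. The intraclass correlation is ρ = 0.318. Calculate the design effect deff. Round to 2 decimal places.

2.91

deff = 1 + (7 − 1)·0.318 = 1 + 1.908 = 2.908.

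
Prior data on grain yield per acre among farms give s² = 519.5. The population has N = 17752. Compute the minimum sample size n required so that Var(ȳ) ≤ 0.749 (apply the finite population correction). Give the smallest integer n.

Without fpc, n₀ = s²/D = 519.5/0.749 = 693.5915.
With fpc, (1 − n/N)·s²/n ≤ D requires n ≥ n₀/(1 + n₀/N) = 693.5915/(1 + 693.5915/17752) = 667.5111.
Rounding up, n = 668.

668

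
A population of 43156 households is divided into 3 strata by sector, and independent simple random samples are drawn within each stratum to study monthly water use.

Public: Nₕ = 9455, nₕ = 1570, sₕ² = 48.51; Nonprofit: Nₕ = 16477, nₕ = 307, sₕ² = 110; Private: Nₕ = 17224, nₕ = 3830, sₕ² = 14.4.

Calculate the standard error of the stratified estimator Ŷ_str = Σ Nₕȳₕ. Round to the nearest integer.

9932

Var(Ŷ_str) = Σₕ Nₕ²(1 − fₕ)sₕ²/nₕ.
Public: 9455²·(1 − 1570/9455)·48.51/1570 = 2.3035352 × 10^6.
Nonprofit: 16477²·(1 − 307/16477)·110/307 = 9.5464625 × 10^7.
Private: 17224²·(1 − 3830/17224)·14.4/3830 = 867377.25.
Sum = 9.8635537 × 10^7.
SE = √(9.8635537 × 10^7) = 9932.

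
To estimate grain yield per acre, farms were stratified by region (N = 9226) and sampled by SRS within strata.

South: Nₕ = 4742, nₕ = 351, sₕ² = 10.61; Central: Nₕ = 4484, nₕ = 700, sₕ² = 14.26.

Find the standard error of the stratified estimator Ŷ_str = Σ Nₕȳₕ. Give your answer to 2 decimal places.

987.45

Var(Ŷ_str) = Σₕ Nₕ²(1 − fₕ)sₕ²/nₕ.
South: 4742²·(1 − 351/4742)·10.61/351 = 629409.44.
Central: 4484²·(1 − 700/4484)·14.26/700 = 345651.32.
Sum = 975060.76.
SE = √(975060.76) = 987.45.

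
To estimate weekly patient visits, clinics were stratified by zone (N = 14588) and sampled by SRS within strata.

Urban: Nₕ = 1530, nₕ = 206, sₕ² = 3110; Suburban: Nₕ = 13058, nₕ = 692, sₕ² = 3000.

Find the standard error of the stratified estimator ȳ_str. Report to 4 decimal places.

1.8529

Var(ȳ_str) = Σₕ Wₕ²(1 − fₕ)sₕ²/nₕ with Wₕ = Nₕ/N, N = 14588.
Urban: Wₕ = 0.10488072; term = 0.10488072²·(1 − 0.13464052)·3110/206 = 0.14370804.
Suburban: Wₕ = 0.89511928; term = 0.89511928²·(1 − 0.05299433)·3000/692 = 3.2894975.
Sum = 3.4332055.
SE = √(3.4332055) = 1.8529.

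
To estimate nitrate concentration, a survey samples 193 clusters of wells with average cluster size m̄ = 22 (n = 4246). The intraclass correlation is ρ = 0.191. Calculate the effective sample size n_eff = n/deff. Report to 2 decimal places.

847.34

deff = 1 + (22 − 1)·0.191 = 1 + 4.011 = 5.011.
n_eff = 4246 / 5.011 = 847.34.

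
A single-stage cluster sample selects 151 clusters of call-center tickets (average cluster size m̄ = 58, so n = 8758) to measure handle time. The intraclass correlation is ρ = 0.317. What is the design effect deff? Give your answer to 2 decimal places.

deff = 1 + (58 − 1)·0.317 = 1 + 18.069 = 19.069.

19.07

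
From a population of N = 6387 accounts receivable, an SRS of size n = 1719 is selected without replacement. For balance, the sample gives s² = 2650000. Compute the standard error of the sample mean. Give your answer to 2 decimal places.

Under SRS without replacement, Var(ȳ) = (1 − f)·s²/n with f = n/N = 1719/6387 = 0.26914044.
Var(ȳ) = (1 − 0.26914044)·2650000/1719 = 0.73085956·1541.5939 = 1126.6887.
SE(ȳ) = √(1126.6887) = 33.57.

33.57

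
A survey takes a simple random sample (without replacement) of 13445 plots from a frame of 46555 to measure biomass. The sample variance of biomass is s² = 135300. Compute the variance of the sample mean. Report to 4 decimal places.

Under SRS without replacement, Var(ȳ) = (1 − f)·s²/n with f = n/N = 13445/46555 = 0.28879820.
Var(ȳ) = (1 − 0.28879820)·135300/13445 = 0.71120180·10.063221 = 7.1569806.

7.1570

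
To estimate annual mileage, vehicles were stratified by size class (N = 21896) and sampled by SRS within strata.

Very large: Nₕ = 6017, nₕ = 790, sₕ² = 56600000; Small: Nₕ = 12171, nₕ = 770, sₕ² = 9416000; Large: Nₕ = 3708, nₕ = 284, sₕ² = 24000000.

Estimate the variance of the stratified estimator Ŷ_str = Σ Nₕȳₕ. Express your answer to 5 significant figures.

5.0231 × 10^12

Var(Ŷ_str) = Σₕ Nₕ²(1 − fₕ)sₕ²/nₕ.
Very large: 6017²·(1 − 790/6017)·56600000/790 = 2.2533147 × 10^12.
Small: 12171²·(1 − 770/12171)·9416000/770 = 1.6968558 × 10^12.
Large: 3708²·(1 − 284/3708)·24000000/284 = 1.0729176 × 10^12.
Sum = 5.0230881 × 10^12.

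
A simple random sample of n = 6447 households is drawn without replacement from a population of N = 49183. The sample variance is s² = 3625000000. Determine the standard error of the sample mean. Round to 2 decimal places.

Under SRS without replacement, Var(ȳ) = (1 − f)·s²/n with f = n/N = 6447/49183 = 0.13108188.
Var(ȳ) = (1 − 0.13108188)·3625000000/6447 = 0.86891812·562277.03 = 488572.7.
SE(ȳ) = √(488572.7) = 698.98.

698.98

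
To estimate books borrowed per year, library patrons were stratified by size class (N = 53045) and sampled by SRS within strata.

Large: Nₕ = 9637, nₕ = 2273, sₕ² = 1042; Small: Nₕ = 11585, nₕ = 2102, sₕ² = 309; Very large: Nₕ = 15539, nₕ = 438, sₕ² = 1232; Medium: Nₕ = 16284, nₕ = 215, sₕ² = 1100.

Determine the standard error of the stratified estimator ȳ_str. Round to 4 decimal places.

0.8530

Var(ȳ_str) = Σₕ Wₕ²(1 − fₕ)sₕ²/nₕ with Wₕ = Nₕ/N, N = 53045.
Large: Wₕ = 0.18167594; term = 0.18167594²·(1 − 0.23586178)·1042/2273 = 0.011562055.
Small: Wₕ = 0.21839947; term = 0.21839947²·(1 − 0.18144152)·309/2102 = 0.0057395606.
Very large: Wₕ = 0.29293996; term = 0.29293996²·(1 − 0.02818714)·1232/438 = 0.23457216.
Medium: Wₕ = 0.30698464; term = 0.30698464²·(1 − 0.01320314)·1100/215 = 0.47578995.
Sum = 0.72766373.
SE = √(0.72766373) = 0.8530.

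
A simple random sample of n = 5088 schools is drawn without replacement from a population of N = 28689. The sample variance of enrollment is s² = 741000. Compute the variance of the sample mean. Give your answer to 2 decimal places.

Under SRS without replacement, Var(ȳ) = (1 − f)·s²/n with f = n/N = 5088/28689 = 0.17735020.
Var(ȳ) = (1 − 0.17735020)·741000/5088 = 0.82264980·145.63679 = 119.80808.

119.81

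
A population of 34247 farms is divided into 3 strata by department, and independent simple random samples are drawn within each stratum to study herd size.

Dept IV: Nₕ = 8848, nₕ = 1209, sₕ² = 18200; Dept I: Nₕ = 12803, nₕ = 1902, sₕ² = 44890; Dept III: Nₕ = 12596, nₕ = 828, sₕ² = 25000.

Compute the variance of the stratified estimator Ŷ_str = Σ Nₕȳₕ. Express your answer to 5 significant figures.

8.7870 × 10^9

Var(Ŷ_str) = Σₕ Nₕ²(1 − fₕ)sₕ²/nₕ.
Dept IV: 8848²·(1 − 1209/8848)·18200/1209 = 1.0174819 × 10^9.
Dept I: 12803²·(1 − 1902/12803)·44890/1902 = 3.2939513 × 10^9.
Dept III: 12596²·(1 − 828/12596)·25000/828 = 4.4755353 × 10^9.
Sum = 8.7869685 × 10^9.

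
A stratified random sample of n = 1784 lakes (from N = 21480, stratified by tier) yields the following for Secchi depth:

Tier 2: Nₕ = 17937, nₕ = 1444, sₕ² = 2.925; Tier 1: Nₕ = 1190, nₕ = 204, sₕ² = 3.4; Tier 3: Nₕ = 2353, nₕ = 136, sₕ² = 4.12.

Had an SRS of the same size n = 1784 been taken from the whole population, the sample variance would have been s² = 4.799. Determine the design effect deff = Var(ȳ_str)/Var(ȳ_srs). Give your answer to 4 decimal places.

Var(ȳ_str) = Σ Wₕ²(1−fₕ)sₕ²/nₕ with Wₕ = Nₕ/21480:
  Tier 2: (17937/21480)²·(1−1444/17937)·2.925/1444 = 0.001298792
  Tier 1: (1190/21480)²·(1−204/1190)·3.4/204 = 4.2384208 × 10^-5
  Tier 3: (2353/21480)²·(1−136/2353)·4.12/136 = 3.4251325 × 10^-4
  → Var(ȳ_str) = 0.0016836895.
Var(ȳ_srs) = (1 − 1784/21480)·4.799/1784 = 0.0024666053.
deff = 0.0016836895 / 0.0024666053 = 0.6826.

0.6826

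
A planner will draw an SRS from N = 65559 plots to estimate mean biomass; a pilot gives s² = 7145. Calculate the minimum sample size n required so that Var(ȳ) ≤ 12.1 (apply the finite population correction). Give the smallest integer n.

586

Without fpc, n₀ = s²/D = 7145/12.1 = 590.4959.
With fpc, (1 − n/N)·s²/n ≤ D requires n ≥ n₀/(1 + n₀/N) = 590.4959/(1 + 590.4959/65559) = 585.2247.
Rounding up, n = 586.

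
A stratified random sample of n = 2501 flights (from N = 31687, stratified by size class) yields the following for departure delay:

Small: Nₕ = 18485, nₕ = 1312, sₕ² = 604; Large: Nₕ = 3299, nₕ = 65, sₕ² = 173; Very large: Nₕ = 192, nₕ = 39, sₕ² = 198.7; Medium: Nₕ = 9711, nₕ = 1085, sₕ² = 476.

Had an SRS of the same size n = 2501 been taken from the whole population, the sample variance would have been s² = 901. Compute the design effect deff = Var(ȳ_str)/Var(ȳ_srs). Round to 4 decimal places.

Var(ȳ_str) = Σ Wₕ²(1−fₕ)sₕ²/nₕ with Wₕ = Nₕ/31687:
  Small: (18485/31687)²·(1−1312/18485)·604/1312 = 0.14554808
  Large: (3299/31687)²·(1−65/3299)·173/65 = 0.028280874
  Very large: (192/31687)²·(1−39/192)·198.7/39 = 1.4906088 × 10^-4
  Medium: (9711/31687)²·(1−1085/9711)·476/1085 = 0.036600614
  → Var(ȳ_str) = 0.21057863.
Var(ȳ_srs) = (1 − 2501/31687)·901/2501 = 0.33182152.
deff = 0.21057863 / 0.33182152 = 0.6346.

0.6346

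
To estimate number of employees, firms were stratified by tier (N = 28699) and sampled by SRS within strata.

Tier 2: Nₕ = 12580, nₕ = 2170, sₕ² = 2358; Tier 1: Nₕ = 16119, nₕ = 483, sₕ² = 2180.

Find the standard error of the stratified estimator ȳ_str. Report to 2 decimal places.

1.25

Var(ȳ_str) = Σₕ Wₕ²(1 − fₕ)sₕ²/nₕ with Wₕ = Nₕ/N, N = 28699.
Tier 2: Wₕ = 0.43834280; term = 0.43834280²·(1 − 0.17249603)·2358/2170 = 0.1727754.
Tier 1: Wₕ = 0.56165720; term = 0.56165720²·(1 − 0.02996464)·2180/483 = 1.381146.
Sum = 1.5539214.
SE = √(1.5539214) = 1.25.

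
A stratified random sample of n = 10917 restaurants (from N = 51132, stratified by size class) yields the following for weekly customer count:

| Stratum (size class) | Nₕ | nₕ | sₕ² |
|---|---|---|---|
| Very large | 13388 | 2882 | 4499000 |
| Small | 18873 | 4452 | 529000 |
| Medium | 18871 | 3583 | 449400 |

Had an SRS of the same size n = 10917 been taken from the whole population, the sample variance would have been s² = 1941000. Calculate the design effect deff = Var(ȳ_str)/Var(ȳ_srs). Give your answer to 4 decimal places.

Var(ȳ_str) = Σ Wₕ²(1−fₕ)sₕ²/nₕ with Wₕ = Nₕ/51132:
  Very large: (13388/51132)²·(1−2882/13388)·4499000/2882 = 83.982647
  Small: (18873/51132)²·(1−4452/18873)·529000/4452 = 12.369475
  Medium: (18871/51132)²·(1−3583/18871)·449400/3583 = 13.840325
  → Var(ȳ_str) = 110.19245.
Var(ȳ_srs) = (1 − 10917/51132)·1941000/10917 = 139.83553.
deff = 110.19245 / 139.83553 = 0.7880.

0.7880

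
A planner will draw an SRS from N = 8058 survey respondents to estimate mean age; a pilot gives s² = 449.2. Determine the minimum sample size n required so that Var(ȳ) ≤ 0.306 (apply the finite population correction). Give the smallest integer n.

Without fpc, n₀ = s²/D = 449.2/0.306 = 1467.9739.
With fpc, (1 − n/N)·s²/n ≤ D requires n ≥ n₀/(1 + n₀/N) = 1467.9739/(1 + 1467.9739/8058) = 1241.7558.
Rounding up, n = 1242.

1242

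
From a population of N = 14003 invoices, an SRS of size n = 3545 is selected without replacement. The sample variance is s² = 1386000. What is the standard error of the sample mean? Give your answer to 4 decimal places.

17.0878

Under SRS without replacement, Var(ȳ) = (1 − f)·s²/n with f = n/N = 3545/14003 = 0.25316004.
Var(ȳ) = (1 − 0.25316004)·1386000/3545 = 0.74683996·390.9732 = 291.99441.
SE(ȳ) = √(291.99441) = 17.0878.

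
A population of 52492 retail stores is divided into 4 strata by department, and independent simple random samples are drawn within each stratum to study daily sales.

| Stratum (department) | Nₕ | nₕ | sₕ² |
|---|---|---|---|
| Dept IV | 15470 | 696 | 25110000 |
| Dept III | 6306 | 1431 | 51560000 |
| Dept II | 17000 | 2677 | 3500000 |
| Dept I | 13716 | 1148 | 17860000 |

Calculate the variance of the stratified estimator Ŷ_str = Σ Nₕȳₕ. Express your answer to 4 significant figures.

1.235 × 10^13

Var(Ŷ_str) = Σₕ Nₕ²(1 − fₕ)sₕ²/nₕ.
Dept IV: 15470²·(1 − 696/15470)·25110000/696 = 8.2456687 × 10^12.
Dept III: 6306²·(1 − 1431/6306)·51560000/1431 = 1.1076482 × 10^12.
Dept II: 17000²·(1 − 2677/17000)·3500000/2677 = 3.1834834 × 10^11.
Dept I: 13716²·(1 − 1148/13716)·17860000/1148 = 2.6818422 × 10^12.
Sum = 1.2353507 × 10^13.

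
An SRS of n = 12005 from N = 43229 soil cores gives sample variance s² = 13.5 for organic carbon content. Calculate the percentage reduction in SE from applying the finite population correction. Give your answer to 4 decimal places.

f = n/N = 12005/43229 = 0.27770709.
SE_no-fpc = √(s²/n) = 0.033534034; SE_fpc = √((1−f)s²/n) = 0.028499844.
Ratio = √(1−f) = 0.84987817. Reduction = 100·(1 − 0.84987817) = 15.0122%.

15.0122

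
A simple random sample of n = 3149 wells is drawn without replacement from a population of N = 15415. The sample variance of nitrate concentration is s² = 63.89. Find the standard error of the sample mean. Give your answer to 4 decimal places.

0.1271

Under SRS without replacement, Var(ȳ) = (1 − f)·s²/n with f = n/N = 3149/15415 = 0.20428154.
Var(ȳ) = (1 − 0.20428154)·63.89/3149 = 0.79571846·0.020288981 = 0.016144316.
SE(ȳ) = √(0.016144316) = 0.1271.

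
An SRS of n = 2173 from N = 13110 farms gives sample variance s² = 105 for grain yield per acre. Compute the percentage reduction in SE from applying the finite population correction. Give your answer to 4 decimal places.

8.6628

f = n/N = 2173/13110 = 0.16575133.
SE_no-fpc = √(s²/n) = 0.21981878; SE_fpc = √((1−f)s²/n) = 0.20077635.
Ratio = √(1−f) = 0.91337214. Reduction = 100·(1 − 0.91337214) = 8.6628%.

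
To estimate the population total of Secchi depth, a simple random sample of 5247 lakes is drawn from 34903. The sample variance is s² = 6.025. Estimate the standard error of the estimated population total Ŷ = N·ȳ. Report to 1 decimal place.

1090.2

Var(Ŷ) = N²·Var(ȳ) = N²·(1 − n/N)·s²/n.
f = 5247/34903 = 0.15033092; Var(ȳ) = 0.84966908·6.025/5247 = 9.7565394 × 10^-4.
Var(Ŷ) = 34903² · (9.7565394 × 10^-4) = 1.1885606 × 10^6.
SE(Ŷ) = √(1.1885606 × 10^6) = 1090.2.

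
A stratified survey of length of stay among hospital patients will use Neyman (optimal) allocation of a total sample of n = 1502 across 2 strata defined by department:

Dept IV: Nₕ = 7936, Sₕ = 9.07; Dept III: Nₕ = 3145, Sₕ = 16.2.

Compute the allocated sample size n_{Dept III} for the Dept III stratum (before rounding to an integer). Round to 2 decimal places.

622.52

Neyman allocation: nₕ = n·NₕSₕ / Σⱼ NⱼSⱼ.
Σ NⱼSⱼ = 7936·9.07 + 3145·16.2 = 122928.52.
n_{Dept III} = 1502·3145·16.2 / 122928.52 = 622.52.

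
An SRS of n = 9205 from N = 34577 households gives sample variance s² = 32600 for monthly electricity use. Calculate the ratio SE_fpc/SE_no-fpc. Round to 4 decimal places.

f = n/N = 9205/34577 = 0.26621743.
SE_no-fpc = √(s²/n) = 1.8819016; SE_fpc = √((1−f)s²/n) = 1.6120578.
Ratio = √(1−f) = 0.85661110.

0.8566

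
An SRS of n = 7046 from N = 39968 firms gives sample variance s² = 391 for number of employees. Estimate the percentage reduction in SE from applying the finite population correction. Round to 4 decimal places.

9.2416

f = n/N = 7046/39968 = 0.17629103.
SE_no-fpc = √(s²/n) = 0.23556841; SE_fpc = √((1−f)s²/n) = 0.21379816.
Ratio = √(1−f) = 0.90758414. Reduction = 100·(1 − 0.90758414) = 9.2416%.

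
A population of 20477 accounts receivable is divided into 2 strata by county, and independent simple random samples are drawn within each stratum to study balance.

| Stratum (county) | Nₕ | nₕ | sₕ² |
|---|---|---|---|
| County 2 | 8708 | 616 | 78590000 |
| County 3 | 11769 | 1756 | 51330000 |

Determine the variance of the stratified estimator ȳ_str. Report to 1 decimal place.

Var(ȳ_str) = Σₕ Wₕ²(1 − fₕ)sₕ²/nₕ with Wₕ = Nₕ/N, N = 20477.
County 2: Wₕ = 0.42525761; term = 0.42525761²·(1 − 0.07073955)·78590000/616 = 21440.169.
County 3: Wₕ = 0.57474239; term = 0.57474239²·(1 − 0.14920554)·51330000/1756 = 8215.1949.
Sum = 29655.364.

29655.4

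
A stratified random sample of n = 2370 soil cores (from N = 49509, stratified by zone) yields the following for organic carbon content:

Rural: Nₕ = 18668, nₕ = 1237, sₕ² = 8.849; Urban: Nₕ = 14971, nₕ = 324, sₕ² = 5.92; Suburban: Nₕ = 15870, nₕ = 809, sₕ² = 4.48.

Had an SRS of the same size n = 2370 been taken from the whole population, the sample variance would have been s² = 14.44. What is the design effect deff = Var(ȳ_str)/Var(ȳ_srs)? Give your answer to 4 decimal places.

0.5386

Var(ȳ_str) = Σ Wₕ²(1−fₕ)sₕ²/nₕ with Wₕ = Nₕ/49509:
  Rural: (18668/49509)²·(1−1237/18668)·8.849/1237 = 9.4967779 × 10^-4
  Urban: (14971/49509)²·(1−324/14971)·5.92/324 = 0.0016345864
  Suburban: (15870/49509)²·(1−809/15870)·4.48/809 = 5.3999771 × 10^-4
  → Var(ȳ_str) = 0.0031242619.
Var(ȳ_srs) = (1 − 2370/49509)·14.44/2370 = 0.0058011629.
deff = 0.0031242619 / 0.0058011629 = 0.5386.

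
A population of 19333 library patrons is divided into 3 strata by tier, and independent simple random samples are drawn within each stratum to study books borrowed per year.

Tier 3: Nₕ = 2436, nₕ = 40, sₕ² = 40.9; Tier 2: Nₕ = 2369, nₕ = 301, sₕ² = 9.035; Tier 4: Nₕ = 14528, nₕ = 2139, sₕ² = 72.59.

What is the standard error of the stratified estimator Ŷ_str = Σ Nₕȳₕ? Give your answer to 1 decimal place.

3496.2

Var(Ŷ_str) = Σₕ Nₕ²(1 − fₕ)sₕ²/nₕ.
Tier 3: 2436²·(1 − 40/2436)·40.9/40 = 5.9679808 × 10^6.
Tier 2: 2369²·(1 − 301/2369)·9.035/301 = 147054.14.
Tier 4: 14528²·(1 − 2139/14528)·72.59/2139 = 6.1081275 × 10^6.
Sum = 1.2223162 × 10^7.
SE = √(1.2223162 × 10^7) = 3496.2.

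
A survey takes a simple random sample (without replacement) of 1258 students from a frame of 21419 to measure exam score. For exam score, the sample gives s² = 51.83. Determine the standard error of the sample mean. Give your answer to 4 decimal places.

Under SRS without replacement, Var(ȳ) = (1 − f)·s²/n with f = n/N = 1258/21419 = 0.05873290.
Var(ȳ) = (1 − 0.05873290)·51.83/1258 = 0.94126710·0.041200318 = 0.038780504.
SE(ȳ) = √(0.038780504) = 0.1969.

0.1969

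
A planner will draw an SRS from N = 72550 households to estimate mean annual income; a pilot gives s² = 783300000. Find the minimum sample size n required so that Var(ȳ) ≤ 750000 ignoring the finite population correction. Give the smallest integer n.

1045

Without fpc, n₀ = s²/D = 783300000/750000 = 1044.4000.
Rounding up, n = 1045.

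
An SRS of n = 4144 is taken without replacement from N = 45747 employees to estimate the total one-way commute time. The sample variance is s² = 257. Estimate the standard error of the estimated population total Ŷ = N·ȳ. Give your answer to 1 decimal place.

10864.3

Var(Ŷ) = N²·Var(ȳ) = N²·(1 − n/N)·s²/n.
f = 4144/45747 = 0.09058517; Var(ȳ) = 0.90941483·257/4144 = 0.05639952.
Var(Ŷ) = 45747² · 0.05639952 = 1.1803224 × 10^8.
SE(Ŷ) = √(1.1803224 × 10^8) = 10864.3.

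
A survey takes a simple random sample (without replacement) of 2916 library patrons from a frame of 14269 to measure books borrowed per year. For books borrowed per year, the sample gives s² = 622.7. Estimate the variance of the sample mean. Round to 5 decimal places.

Under SRS without replacement, Var(ȳ) = (1 − f)·s²/n with f = n/N = 2916/14269 = 0.20435910.
Var(ȳ) = (1 − 0.20435910)·622.7/2916 = 0.79564090·0.21354595 = 0.16990589.

0.16991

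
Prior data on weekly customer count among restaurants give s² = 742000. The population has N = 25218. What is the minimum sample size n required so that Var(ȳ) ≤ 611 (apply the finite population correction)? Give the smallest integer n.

Without fpc, n₀ = s²/D = 742000/611 = 1214.4026.
With fpc, (1 − n/N)·s²/n ≤ D requires n ≥ n₀/(1 + n₀/N) = 1214.4026/(1 + 1214.4026/25218) = 1158.6084.
Rounding up, n = 1159.

1159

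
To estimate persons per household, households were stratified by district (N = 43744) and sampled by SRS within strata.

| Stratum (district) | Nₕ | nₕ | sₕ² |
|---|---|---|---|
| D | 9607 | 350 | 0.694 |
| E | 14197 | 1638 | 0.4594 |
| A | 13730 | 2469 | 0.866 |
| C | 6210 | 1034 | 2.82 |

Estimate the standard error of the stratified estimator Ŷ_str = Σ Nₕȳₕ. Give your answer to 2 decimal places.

606.83

Var(Ŷ_str) = Σₕ Nₕ²(1 − fₕ)sₕ²/nₕ.
D: 9607²·(1 − 350/9607)·0.694/350 = 176339.45.
E: 14197²·(1 − 1638/14197)·0.4594/1638 = 50006.762.
A: 13730²·(1 − 2469/13730)·0.866/2469 = 54230.586.
C: 6210²·(1 − 1034/6210)·2.82/1034 = 87662.618.
Sum = 368239.42.
SE = √(368239.42) = 606.83.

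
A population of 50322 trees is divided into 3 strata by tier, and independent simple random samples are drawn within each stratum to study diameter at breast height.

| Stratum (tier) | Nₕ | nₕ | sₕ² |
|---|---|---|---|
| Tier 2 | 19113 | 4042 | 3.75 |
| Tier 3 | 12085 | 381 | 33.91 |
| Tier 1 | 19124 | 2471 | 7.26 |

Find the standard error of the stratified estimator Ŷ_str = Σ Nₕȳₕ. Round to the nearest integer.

Var(Ŷ_str) = Σₕ Nₕ²(1 − fₕ)sₕ²/nₕ.
Tier 2: 19113²·(1 − 4042/19113)·3.75/4042 = 267242.72.
Tier 3: 12085²·(1 − 381/12085)·33.91/381 = 1.2588784 × 10^7.
Tier 1: 19124²·(1 − 2471/19124)·7.26/2471 = 935696.69.
Sum = 1.3791723 × 10^7.
SE = √(1.3791723 × 10^7) = 3714.

3714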